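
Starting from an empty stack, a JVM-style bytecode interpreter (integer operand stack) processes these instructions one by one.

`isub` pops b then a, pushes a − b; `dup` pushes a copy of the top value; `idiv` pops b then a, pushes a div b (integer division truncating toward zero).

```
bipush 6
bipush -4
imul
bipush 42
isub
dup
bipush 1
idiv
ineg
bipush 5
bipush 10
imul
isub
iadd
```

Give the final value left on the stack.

bipush 6   [6]
bipush -4  [6, -4]
imul       [-24]
bipush 42  [-24, 42]
isub       [-66]
dup        [-66, -66]
bipush 1   [-66, -66, 1]
idiv       [-66, -66]
ineg       [-66, 66]
bipush 5   [-66, 66, 5]
bipush 10  [-66, 66, 5, 10]
imul       [-66, 66, 50]
isub       [-66, 16]
iadd       [-50]

-50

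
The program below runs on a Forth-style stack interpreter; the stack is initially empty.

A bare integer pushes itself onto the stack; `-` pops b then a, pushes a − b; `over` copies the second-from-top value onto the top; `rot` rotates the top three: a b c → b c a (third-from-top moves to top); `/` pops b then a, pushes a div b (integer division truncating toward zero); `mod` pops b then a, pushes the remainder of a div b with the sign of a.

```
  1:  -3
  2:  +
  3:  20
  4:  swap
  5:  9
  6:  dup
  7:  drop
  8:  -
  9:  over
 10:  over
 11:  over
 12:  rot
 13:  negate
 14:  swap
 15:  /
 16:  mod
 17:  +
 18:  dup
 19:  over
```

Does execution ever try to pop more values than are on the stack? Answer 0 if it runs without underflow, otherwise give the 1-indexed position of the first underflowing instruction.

-3  [-3]
+  — needs 2 operands, stack has 1 → underflow

2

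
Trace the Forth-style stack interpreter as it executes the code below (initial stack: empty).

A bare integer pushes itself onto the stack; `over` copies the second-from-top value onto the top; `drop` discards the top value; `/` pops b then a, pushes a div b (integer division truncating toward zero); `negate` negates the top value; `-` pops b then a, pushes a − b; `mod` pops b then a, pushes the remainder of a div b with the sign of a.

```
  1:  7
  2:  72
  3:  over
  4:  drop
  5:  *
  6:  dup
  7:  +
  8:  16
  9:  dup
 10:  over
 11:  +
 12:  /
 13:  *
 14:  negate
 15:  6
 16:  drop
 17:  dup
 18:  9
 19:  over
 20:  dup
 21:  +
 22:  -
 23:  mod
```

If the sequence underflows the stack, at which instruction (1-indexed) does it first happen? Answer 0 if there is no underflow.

7      : [7]
72     : [7, 72]
over   : [7, 72, 7]
drop   : [7, 72]
*      : [504]
dup    : [504, 504]
+      : [1008]
16     : [1008, 16]
dup    : [1008, 16, 16]
over   : [1008, 16, 16, 16]
+      : [1008, 16, 32]
/      : [1008, 0]
*      : [0]
negate : [0]
6      : [0, 6]
drop   : [0]
dup    : [0, 0]
9      : [0, 0, 9]
over   : [0, 0, 9, 0]
dup    : [0, 0, 9, 0, 0]
+      : [0, 0, 9, 0]
-      : [0, 0, 9]
mod    : [0, 0]

0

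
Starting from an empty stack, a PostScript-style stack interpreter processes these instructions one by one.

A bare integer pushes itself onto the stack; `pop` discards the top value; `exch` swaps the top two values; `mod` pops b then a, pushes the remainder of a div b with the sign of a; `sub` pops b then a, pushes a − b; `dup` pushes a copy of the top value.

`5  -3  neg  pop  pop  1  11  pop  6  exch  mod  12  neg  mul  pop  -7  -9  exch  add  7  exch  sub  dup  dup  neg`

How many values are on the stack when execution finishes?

3

5     5
-3    5 -3
neg   5 3
pop   5
pop   (empty)
1     1
11    1 11
pop   1
6     1 6
exch  6 1
mod   0
12    0 12
neg   0 -12
mul   0
pop   (empty)
-7    -7
-9    -7 -9
exch  -9 -7
add   -16
7     -16 7
exch  7 -16
sub   23
dup   23 23
dup   23 23 23
neg   23 23 -23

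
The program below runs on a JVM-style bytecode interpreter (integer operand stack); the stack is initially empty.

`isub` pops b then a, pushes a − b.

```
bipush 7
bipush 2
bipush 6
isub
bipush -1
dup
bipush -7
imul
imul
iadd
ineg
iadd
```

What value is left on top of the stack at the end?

bipush 7  : 7
bipush 2  : 7 2
bipush 6  : 7 2 6
isub      : 7 -4
bipush -1 : 7 -4 -1
dup       : 7 -4 -1 -1
bipush -7 : 7 -4 -1 -1 -7
imul      : 7 -4 -1 7
imul      : 7 -4 -7
iadd      : 7 -11
ineg      : 7 11
iadd      : 18

18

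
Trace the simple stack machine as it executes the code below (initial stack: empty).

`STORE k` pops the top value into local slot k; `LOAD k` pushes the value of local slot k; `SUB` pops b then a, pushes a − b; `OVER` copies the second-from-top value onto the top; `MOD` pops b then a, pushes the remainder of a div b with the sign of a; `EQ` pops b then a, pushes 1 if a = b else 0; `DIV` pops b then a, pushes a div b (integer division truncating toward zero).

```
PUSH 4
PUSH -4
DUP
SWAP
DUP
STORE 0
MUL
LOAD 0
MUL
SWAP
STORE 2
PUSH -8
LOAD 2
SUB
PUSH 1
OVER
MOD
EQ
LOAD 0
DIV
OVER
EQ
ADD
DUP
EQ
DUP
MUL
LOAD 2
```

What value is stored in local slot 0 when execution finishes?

-4

PUSH 4  → 4
PUSH -4 → 4 -4
DUP     → 4 -4 -4
SWAP    → 4 -4 -4
DUP     → 4 -4 -4 -4
STORE 0 → 4 -4 -4
MUL     → 4 16
LOAD 0  → 4 16 -4
MUL     → 4 -64
SWAP    → -64 4
STORE 2 → -64
PUSH -8 → -64 -8
LOAD 2  → -64 -8 4
SUB     → -64 -12
PUSH 1  → -64 -12 1
OVER    → -64 -12 1 -12
MOD     → -64 -12 1
EQ      → -64 0
LOAD 0  → -64 0 -4
DIV     → -64 0
OVER    → -64 0 -64
EQ      → -64 0
ADD     → -64
DUP     → -64 -64
EQ      → 1
DUP     → 1 1
MUL     → 1
LOAD 2  → 1 4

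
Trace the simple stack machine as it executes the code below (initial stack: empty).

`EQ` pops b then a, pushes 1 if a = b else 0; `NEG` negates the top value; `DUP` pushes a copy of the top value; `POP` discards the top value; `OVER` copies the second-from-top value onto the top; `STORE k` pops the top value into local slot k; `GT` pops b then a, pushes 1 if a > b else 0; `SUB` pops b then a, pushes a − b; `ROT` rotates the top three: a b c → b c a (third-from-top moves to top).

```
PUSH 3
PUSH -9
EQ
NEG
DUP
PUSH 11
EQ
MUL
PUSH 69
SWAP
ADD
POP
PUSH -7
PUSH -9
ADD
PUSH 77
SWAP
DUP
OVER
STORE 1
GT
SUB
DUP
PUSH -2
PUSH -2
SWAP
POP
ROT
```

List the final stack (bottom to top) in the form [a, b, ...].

[77, -2, 77]

PUSH 3   3
PUSH -9  3 -9
EQ       0
NEG      0
DUP      0 0
PUSH 11  0 0 11
EQ       0 0
MUL      0
PUSH 69  0 69
SWAP     69 0
ADD      69
POP      (empty)
PUSH -7  -7
PUSH -9  -7 -9
ADD      -16
PUSH 77  -16 77
SWAP     77 -16
DUP      77 -16 -16
OVER     77 -16 -16 -16
STORE 1  77 -16 -16
GT       77 0
SUB      77
DUP      77 77
PUSH -2  77 77 -2
PUSH -2  77 77 -2 -2
SWAP     77 77 -2 -2
POP      77 77 -2
ROT      77 -2 77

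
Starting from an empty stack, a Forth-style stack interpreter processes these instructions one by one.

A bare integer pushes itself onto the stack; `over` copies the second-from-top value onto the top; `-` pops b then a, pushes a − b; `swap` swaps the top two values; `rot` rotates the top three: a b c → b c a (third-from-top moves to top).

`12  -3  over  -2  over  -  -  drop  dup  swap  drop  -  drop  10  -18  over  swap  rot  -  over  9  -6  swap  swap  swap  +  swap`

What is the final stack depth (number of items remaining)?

4

12   → [12]
-3   → [12, -3]
over → [12, -3, 12]
-2   → [12, -3, 12, -2]
over → [12, -3, 12, -2, 12]
-    → [12, -3, 12, -14]
-    → [12, -3, 26]
drop → [12, -3]
dup  → [12, -3, -3]
swap → [12, -3, -3]
drop → [12, -3]
-    → [15]
drop → []
10   → [10]
-18  → [10, -18]
over → [10, -18, 10]
swap → [10, 10, -18]
rot  → [10, -18, 10]
-    → [10, -28]
over → [10, -28, 10]
9    → [10, -28, 10, 9]
-6   → [10, -28, 10, 9, -6]
swap → [10, -28, 10, -6, 9]
swap → [10, -28, 10, 9, -6]
swap → [10, -28, 10, -6, 9]
+    → [10, -28, 10, 3]
swap → [10, -28, 3, 10]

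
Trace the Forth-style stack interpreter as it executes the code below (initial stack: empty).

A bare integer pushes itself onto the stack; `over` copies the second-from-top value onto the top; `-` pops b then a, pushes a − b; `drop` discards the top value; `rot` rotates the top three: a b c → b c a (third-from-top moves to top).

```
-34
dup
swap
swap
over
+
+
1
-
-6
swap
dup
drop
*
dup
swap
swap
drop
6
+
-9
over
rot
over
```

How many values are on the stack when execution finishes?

-34  : -34
dup  : -34 -34
swap : -34 -34
swap : -34 -34
over : -34 -34 -34
+    : -34 -68
+    : -102
1    : -102 1
-    : -103
-6   : -103 -6
swap : -6 -103
dup  : -6 -103 -103
drop : -6 -103
*    : 618
dup  : 618 618
swap : 618 618
swap : 618 618
drop : 618
6    : 618 6
+    : 624
-9   : 624 -9
over : 624 -9 624
rot  : -9 624 624
over : -9 624 624 624

4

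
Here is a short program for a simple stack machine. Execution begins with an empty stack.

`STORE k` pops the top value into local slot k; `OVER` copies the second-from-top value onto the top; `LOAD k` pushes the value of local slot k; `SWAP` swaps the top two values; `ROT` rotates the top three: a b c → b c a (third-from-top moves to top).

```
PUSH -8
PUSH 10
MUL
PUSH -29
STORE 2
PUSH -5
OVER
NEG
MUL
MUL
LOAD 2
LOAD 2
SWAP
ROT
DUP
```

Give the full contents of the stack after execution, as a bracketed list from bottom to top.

[-29, -29, 32000, 32000]

PUSH -8  → -8
PUSH 10  → -8 10
MUL      → -80
PUSH -29 → -80 -29
STORE 2  → -80
PUSH -5  → -80 -5
OVER     → -80 -5 -80
NEG      → -80 -5 80
MUL      → -80 -400
MUL      → 32000
LOAD 2   → 32000 -29
LOAD 2   → 32000 -29 -29
SWAP     → 32000 -29 -29
ROT      → -29 -29 32000
DUP      → -29 -29 32000 32000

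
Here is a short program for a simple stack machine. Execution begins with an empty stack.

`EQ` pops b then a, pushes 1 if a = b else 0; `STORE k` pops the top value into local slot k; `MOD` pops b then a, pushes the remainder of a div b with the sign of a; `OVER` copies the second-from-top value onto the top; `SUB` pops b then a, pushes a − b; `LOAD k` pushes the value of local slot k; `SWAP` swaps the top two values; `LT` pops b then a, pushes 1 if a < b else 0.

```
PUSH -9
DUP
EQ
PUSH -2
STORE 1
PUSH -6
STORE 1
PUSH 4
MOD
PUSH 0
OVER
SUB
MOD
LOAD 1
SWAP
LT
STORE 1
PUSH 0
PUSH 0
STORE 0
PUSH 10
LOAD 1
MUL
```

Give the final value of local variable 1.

PUSH -9 -> -9
DUP     -> -9 -9
EQ      -> 1
PUSH -2 -> 1 -2
STORE 1 -> 1
PUSH -6 -> 1 -6
STORE 1 -> 1
PUSH 4  -> 1 4
MOD     -> 1
PUSH 0  -> 1 0
OVER    -> 1 0 1
SUB     -> 1 -1
MOD     -> 0
LOAD 1  -> 0 -6
SWAP    -> -6 0
LT      -> 1
STORE 1 -> (empty)
PUSH 0  -> 0
PUSH 0  -> 0 0
STORE 0 -> 0
PUSH 10 -> 0 10
LOAD 1  -> 0 10 1
MUL     -> 0 10

1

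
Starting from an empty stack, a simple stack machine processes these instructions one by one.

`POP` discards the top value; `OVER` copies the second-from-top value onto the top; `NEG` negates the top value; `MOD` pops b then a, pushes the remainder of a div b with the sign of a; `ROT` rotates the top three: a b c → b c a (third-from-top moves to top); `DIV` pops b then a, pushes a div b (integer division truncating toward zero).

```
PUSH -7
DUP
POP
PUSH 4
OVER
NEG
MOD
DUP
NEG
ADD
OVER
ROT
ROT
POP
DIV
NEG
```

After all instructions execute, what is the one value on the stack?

PUSH -7  [-7]
DUP      [-7, -7]
POP      [-7]
PUSH 4   [-7, 4]
OVER     [-7, 4, -7]
NEG      [-7, 4, 7]
MOD      [-7, 4]
DUP      [-7, 4, 4]
NEG      [-7, 4, -4]
ADD      [-7, 0]
OVER     [-7, 0, -7]
ROT      [0, -7, -7]
ROT      [-7, -7, 0]
POP      [-7, -7]
DIV      [1]
NEG      [-1]

-1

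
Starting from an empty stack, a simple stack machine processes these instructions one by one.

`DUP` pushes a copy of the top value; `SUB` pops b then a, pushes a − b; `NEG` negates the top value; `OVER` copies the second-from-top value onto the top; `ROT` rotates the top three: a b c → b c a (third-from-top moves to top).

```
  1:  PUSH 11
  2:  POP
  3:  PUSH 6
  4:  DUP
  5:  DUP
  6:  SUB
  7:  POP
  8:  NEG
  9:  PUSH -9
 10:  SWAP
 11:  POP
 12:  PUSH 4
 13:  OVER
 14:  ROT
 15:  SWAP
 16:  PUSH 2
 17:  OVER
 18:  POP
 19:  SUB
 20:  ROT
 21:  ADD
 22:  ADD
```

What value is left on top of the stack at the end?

PUSH 11  [11]
POP      []
PUSH 6   [6]
DUP      [6, 6]
DUP      [6, 6, 6]
SUB      [6, 0]
POP      [6]
NEG      [-6]
PUSH -9  [-6, -9]
SWAP     [-9, -6]
POP      [-9]
PUSH 4   [-9, 4]
OVER     [-9, 4, -9]
ROT      [4, -9, -9]
SWAP     [4, -9, -9]
PUSH 2   [4, -9, -9, 2]
OVER     [4, -9, -9, 2, -9]
POP      [4, -9, -9, 2]
SUB      [4, -9, -11]
ROT      [-9, -11, 4]
ADD      [-9, -7]
ADD      [-16]

-16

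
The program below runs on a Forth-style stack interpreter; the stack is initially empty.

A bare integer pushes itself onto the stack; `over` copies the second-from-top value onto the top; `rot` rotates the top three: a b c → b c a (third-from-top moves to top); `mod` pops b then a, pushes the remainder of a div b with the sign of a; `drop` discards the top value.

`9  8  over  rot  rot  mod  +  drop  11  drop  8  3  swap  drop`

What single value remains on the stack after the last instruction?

3

9     9
8     9 8
over  9 8 9
rot   8 9 9
rot   9 9 8
mod   9 1
+     10
drop  (empty)
11    11
drop  (empty)
8     8
3     8 3
swap  3 8
drop  3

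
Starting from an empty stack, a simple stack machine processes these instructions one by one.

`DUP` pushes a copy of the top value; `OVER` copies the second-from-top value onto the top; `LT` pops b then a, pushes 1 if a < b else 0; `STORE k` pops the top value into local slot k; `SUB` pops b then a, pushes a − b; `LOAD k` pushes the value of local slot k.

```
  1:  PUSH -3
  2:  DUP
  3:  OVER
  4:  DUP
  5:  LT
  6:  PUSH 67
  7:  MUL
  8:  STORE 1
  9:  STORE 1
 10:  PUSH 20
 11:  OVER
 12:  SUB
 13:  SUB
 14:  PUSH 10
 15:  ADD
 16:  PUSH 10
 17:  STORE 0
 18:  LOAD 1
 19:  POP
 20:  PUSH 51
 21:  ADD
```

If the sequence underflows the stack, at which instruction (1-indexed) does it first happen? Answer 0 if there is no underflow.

PUSH -3 -> -3
DUP     -> -3 -3
OVER    -> -3 -3 -3
DUP     -> -3 -3 -3 -3
LT      -> -3 -3 0
PUSH 67 -> -3 -3 0 67
MUL     -> -3 -3 0
STORE 1 -> -3 -3
STORE 1 -> -3
PUSH 20 -> -3 20
OVER    -> -3 20 -3
SUB     -> -3 23
SUB     -> -26
PUSH 10 -> -26 10
ADD     -> -16
PUSH 10 -> -16 10
STORE 0 -> -16
LOAD 1  -> -16 -3
POP     -> -16
PUSH 51 -> -16 51
ADD     -> 35

0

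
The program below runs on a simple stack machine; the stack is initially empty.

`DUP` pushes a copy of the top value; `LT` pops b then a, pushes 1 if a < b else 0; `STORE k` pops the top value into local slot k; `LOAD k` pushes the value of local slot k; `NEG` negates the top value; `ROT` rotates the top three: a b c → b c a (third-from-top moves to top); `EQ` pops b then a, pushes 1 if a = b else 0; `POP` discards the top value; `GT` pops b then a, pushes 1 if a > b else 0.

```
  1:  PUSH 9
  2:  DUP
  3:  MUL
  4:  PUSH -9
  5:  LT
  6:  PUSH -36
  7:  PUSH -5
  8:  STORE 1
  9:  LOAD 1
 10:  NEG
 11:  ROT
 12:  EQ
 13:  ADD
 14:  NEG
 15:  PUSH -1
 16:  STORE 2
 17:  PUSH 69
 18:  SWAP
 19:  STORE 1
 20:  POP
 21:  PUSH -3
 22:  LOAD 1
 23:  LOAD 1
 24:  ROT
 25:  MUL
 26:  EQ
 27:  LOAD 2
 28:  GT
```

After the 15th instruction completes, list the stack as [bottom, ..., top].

[36, -1]

PUSH 9   → 9
DUP      → 9 9
MUL      → 81
PUSH -9  → 81 -9
LT       → 0
PUSH -36 → 0 -36
PUSH -5  → 0 -36 -5
STORE 1  → 0 -36
LOAD 1   → 0 -36 -5
NEG      → 0 -36 5
ROT      → -36 5 0
EQ       → -36 0
ADD      → -36
NEG      → 36
PUSH -1  → 36 -1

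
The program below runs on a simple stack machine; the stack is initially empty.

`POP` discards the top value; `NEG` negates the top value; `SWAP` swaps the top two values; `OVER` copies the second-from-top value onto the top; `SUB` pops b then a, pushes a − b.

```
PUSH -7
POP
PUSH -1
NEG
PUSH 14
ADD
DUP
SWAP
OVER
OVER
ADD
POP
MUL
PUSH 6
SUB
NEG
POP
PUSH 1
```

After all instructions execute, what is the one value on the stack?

PUSH -7 → -7
POP     → (empty)
PUSH -1 → -1
NEG     → 1
PUSH 14 → 1 14
ADD     → 15
DUP     → 15 15
SWAP    → 15 15
OVER    → 15 15 15
OVER    → 15 15 15 15
ADD     → 15 15 30
POP     → 15 15
MUL     → 225
PUSH 6  → 225 6
SUB     → 219
NEG     → -219
POP     → (empty)
PUSH 1  → 1

1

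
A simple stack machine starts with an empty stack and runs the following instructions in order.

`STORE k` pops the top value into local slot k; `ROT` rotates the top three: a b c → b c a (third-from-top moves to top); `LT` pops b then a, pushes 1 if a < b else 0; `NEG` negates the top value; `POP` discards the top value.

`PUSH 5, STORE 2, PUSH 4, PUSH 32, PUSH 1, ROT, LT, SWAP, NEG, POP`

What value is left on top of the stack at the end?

1

PUSH 5  : 5
STORE 2 : (empty)
PUSH 4  : 4
PUSH 32 : 4 32
PUSH 1  : 4 32 1
ROT     : 32 1 4
LT      : 32 1
SWAP    : 1 32
NEG     : 1 -32
POP     : 1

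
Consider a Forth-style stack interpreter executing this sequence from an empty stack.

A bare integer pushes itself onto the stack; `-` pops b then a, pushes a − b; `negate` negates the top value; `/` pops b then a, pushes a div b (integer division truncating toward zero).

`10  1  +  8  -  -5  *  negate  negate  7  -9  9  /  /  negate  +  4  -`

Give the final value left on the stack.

10     -> [10]
1      -> [10, 1]
+      -> [11]
8      -> [11, 8]
-      -> [3]
-5     -> [3, -5]
*      -> [-15]
negate -> [15]
negate -> [-15]
7      -> [-15, 7]
-9     -> [-15, 7, -9]
9      -> [-15, 7, -9, 9]
/      -> [-15, 7, -1]
/      -> [-15, -7]
negate -> [-15, 7]
+      -> [-8]
4      -> [-8, 4]
-      -> [-12]

-12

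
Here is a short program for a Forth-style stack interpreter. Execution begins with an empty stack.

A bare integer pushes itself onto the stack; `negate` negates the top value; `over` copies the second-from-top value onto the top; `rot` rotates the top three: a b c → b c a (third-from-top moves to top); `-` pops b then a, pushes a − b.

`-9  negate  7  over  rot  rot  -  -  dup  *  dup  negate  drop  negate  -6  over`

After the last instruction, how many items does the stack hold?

3

-9     : -9
negate : 9
7      : 9 7
over   : 9 7 9
rot    : 7 9 9
rot    : 9 9 7
-      : 9 2
-      : 7
dup    : 7 7
*      : 49
dup    : 49 49
negate : 49 -49
drop   : 49
negate : -49
-6     : -49 -6
over   : -49 -6 -49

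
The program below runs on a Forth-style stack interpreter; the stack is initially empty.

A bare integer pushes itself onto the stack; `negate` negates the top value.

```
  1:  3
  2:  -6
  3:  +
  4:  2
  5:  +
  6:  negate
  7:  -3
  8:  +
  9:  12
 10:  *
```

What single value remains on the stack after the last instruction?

-24

3      → [3]
-6     → [3, -6]
+      → [-3]
2      → [-3, 2]
+      → [-1]
negate → [1]
-3     → [1, -3]
+      → [-2]
12     → [-2, 12]
*      → [-24]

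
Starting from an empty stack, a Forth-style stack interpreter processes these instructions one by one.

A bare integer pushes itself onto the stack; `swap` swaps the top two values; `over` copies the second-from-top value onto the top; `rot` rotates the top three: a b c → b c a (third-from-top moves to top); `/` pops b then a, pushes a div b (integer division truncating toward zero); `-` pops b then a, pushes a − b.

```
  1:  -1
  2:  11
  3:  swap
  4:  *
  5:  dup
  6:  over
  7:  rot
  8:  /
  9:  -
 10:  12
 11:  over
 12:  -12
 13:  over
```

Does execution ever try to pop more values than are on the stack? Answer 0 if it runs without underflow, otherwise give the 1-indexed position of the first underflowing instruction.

0

-1   : -1
11   : -1 11
swap : 11 -1
*    : -11
dup  : -11 -11
over : -11 -11 -11
rot  : -11 -11 -11
/    : -11 1
-    : -12
12   : -12 12
over : -12 12 -12
-12  : -12 12 -12 -12
over : -12 12 -12 -12 -12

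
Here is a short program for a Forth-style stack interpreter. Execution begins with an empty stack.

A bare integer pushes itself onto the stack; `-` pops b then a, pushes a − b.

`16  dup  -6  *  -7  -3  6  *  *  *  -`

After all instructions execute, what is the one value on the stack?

12112

16   [16]
dup  [16, 16]
-6   [16, 16, -6]
*    [16, -96]
-7   [16, -96, -7]
-3   [16, -96, -7, -3]
6    [16, -96, -7, -3, 6]
*    [16, -96, -7, -18]
*    [16, -96, 126]
*    [16, -12096]
-    [12112]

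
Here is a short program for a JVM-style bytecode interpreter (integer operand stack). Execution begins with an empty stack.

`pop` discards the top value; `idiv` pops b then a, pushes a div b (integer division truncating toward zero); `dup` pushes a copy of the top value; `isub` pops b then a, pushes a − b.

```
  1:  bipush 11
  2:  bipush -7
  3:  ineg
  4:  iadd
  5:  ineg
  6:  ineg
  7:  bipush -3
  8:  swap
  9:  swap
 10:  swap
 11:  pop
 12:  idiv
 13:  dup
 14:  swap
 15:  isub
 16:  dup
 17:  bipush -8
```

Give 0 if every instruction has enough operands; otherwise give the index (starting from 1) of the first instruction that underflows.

12

bipush 11 -> 11
bipush -7 -> 11 -7
ineg      -> 11 7
iadd      -> 18
ineg      -> -18
ineg      -> 18
bipush -3 -> 18 -3
swap      -> -3 18
swap      -> 18 -3
swap      -> -3 18
pop       -> -3
idiv  — needs 2 operands, stack has 1 → underflow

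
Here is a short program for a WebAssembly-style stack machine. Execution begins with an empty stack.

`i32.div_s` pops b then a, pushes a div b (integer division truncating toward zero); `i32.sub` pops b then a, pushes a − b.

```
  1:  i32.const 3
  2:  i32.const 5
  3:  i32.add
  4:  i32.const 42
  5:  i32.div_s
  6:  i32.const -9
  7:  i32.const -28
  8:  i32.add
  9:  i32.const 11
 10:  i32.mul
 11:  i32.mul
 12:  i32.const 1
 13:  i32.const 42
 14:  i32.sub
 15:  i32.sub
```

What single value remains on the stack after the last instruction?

i32.const 3   → 3
i32.const 5   → 3 5
i32.add       → 8
i32.const 42  → 8 42
i32.div_s     → 0
i32.const -9  → 0 -9
i32.const -28 → 0 -9 -28
i32.add       → 0 -37
i32.const 11  → 0 -37 11
i32.mul       → 0 -407
i32.mul       → 0
i32.const 1   → 0 1
i32.const 42  → 0 1 42
i32.sub       → 0 -41
i32.sub       → 41

41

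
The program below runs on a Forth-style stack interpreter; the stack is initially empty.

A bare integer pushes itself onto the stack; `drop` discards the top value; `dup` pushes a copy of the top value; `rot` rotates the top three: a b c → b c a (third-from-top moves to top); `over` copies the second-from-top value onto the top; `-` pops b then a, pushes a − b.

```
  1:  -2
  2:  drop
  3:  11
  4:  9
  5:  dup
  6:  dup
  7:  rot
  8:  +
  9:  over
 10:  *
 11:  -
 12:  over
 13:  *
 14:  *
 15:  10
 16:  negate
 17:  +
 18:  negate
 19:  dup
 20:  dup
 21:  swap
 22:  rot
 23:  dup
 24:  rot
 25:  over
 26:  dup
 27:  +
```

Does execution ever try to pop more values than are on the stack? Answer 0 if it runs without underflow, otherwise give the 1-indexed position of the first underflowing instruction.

-2     → -2
drop   → (empty)
11     → 11
9      → 11 9
dup    → 11 9 9
dup    → 11 9 9 9
rot    → 11 9 9 9
+      → 11 9 18
over   → 11 9 18 9
*      → 11 9 162
-      → 11 -153
over   → 11 -153 11
*      → 11 -1683
*      → -18513
10     → -18513 10
negate → -18513 -10
+      → -18523
negate → 18523
dup    → 18523 18523
dup    → 18523 18523 18523
swap   → 18523 18523 18523
rot    → 18523 18523 18523
dup    → 18523 18523 18523 18523
rot    → 18523 18523 18523 18523
over   → 18523 18523 18523 18523 18523
dup    → 18523 18523 18523 18523 18523 18523
+      → 18523 18523 18523 18523 37046

0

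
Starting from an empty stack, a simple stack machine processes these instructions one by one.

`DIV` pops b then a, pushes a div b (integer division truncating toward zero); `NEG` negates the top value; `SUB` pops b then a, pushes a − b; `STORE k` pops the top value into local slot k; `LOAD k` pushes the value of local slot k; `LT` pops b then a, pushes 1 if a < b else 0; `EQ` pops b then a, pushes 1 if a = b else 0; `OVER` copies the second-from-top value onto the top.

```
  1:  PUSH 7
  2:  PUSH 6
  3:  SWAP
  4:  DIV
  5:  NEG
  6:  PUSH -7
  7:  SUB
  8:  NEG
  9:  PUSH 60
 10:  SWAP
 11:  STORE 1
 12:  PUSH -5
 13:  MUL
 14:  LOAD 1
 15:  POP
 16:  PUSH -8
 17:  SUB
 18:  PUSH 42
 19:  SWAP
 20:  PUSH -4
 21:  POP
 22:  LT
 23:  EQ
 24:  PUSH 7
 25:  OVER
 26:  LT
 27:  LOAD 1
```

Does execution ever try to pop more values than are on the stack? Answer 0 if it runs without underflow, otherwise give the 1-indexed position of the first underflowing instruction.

23

PUSH 7  → 7
PUSH 6  → 7 6
SWAP    → 6 7
DIV     → 0
NEG     → 0
PUSH -7 → 0 -7
SUB     → 7
NEG     → -7
PUSH 60 → -7 60
SWAP    → 60 -7
STORE 1 → 60
PUSH -5 → 60 -5
MUL     → -300
LOAD 1  → -300 -7
POP     → -300
PUSH -8 → -300 -8
SUB     → -292
PUSH 42 → -292 42
SWAP    → 42 -292
PUSH -4 → 42 -292 -4
POP     → 42 -292
LT      → 0
EQ  — needs 2 operands, stack has 1 → underflow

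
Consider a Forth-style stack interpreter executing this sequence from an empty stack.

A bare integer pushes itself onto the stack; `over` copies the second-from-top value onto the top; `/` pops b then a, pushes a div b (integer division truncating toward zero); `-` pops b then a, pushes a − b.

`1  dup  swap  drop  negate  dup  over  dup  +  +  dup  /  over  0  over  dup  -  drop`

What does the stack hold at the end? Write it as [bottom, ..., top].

1      -> 1
dup    -> 1 1
swap   -> 1 1
drop   -> 1
negate -> -1
dup    -> -1 -1
over   -> -1 -1 -1
dup    -> -1 -1 -1 -1
+      -> -1 -1 -2
+      -> -1 -3
dup    -> -1 -3 -3
/      -> -1 1
over   -> -1 1 -1
0      -> -1 1 -1 0
over   -> -1 1 -1 0 -1
dup    -> -1 1 -1 0 -1 -1
-      -> -1 1 -1 0 0
drop   -> -1 1 -1 0

[-1, 1, -1, 0]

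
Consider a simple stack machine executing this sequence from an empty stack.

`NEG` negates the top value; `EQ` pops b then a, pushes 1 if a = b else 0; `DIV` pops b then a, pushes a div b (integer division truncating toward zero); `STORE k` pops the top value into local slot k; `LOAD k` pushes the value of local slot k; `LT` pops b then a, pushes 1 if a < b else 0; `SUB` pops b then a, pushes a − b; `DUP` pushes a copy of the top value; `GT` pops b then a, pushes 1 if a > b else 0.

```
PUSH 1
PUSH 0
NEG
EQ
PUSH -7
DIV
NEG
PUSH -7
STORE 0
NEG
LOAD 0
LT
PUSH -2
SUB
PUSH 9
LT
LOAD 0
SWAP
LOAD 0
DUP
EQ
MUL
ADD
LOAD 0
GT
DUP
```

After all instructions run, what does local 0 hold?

PUSH 1  -> [1]
PUSH 0  -> [1, 0]
NEG     -> [1, 0]
EQ      -> [0]
PUSH -7 -> [0, -7]
DIV     -> [0]
NEG     -> [0]
PUSH -7 -> [0, -7]
STORE 0 -> [0]
NEG     -> [0]
LOAD 0  -> [0, -7]
LT      -> [0]
PUSH -2 -> [0, -2]
SUB     -> [2]
PUSH 9  -> [2, 9]
LT      -> [1]
LOAD 0  -> [1, -7]
SWAP    -> [-7, 1]
LOAD 0  -> [-7, 1, -7]
DUP     -> [-7, 1, -7, -7]
EQ      -> [-7, 1, 1]
MUL     -> [-7, 1]
ADD     -> [-6]
LOAD 0  -> [-6, -7]
GT      -> [1]
DUP     -> [1, 1]

-7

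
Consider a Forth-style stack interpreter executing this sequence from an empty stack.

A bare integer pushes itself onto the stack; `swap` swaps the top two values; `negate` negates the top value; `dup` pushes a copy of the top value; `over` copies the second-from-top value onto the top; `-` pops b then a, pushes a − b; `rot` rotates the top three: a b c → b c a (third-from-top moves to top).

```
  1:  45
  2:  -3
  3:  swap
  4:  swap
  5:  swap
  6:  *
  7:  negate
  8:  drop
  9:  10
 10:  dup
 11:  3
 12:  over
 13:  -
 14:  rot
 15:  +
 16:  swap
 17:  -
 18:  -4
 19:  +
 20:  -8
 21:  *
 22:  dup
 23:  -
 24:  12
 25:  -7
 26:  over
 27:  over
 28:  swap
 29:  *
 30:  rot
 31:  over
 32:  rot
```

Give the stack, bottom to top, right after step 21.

[88]

45      [45]
-3      [45, -3]
swap    [-3, 45]
swap    [45, -3]
swap    [-3, 45]
*       [-135]
negate  [135]
drop    []
10      [10]
dup     [10, 10]
3       [10, 10, 3]
over    [10, 10, 3, 10]
-       [10, 10, -7]
rot     [10, -7, 10]
+       [10, 3]
swap    [3, 10]
-       [-7]
-4      [-7, -4]
+       [-11]
-8      [-11, -8]
*       [88]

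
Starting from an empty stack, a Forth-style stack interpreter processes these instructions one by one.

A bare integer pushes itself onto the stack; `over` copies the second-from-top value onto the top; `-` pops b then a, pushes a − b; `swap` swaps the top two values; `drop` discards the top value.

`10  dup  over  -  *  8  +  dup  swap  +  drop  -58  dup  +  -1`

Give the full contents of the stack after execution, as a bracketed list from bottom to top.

10   -> 10
dup  -> 10 10
over -> 10 10 10
-    -> 10 0
*    -> 0
8    -> 0 8
+    -> 8
dup  -> 8 8
swap -> 8 8
+    -> 16
drop -> (empty)
-58  -> -58
dup  -> -58 -58
+    -> -116
-1   -> -116 -1

[-116, -1]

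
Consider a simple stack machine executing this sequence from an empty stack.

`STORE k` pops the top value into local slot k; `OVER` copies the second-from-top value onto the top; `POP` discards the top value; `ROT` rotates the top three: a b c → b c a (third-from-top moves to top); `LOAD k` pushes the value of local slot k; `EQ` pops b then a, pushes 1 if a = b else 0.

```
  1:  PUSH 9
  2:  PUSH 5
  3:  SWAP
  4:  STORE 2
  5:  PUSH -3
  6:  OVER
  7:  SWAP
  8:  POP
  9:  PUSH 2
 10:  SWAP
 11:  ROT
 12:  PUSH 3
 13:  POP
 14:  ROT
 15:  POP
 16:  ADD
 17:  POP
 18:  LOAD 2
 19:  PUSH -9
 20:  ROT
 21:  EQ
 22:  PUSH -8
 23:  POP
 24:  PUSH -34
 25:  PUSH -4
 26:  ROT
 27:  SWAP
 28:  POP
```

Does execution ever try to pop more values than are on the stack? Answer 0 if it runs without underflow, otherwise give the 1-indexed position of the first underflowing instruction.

PUSH 9  -> 9
PUSH 5  -> 9 5
SWAP    -> 5 9
STORE 2 -> 5
PUSH -3 -> 5 -3
OVER    -> 5 -3 5
SWAP    -> 5 5 -3
POP     -> 5 5
PUSH 2  -> 5 5 2
SWAP    -> 5 2 5
ROT     -> 2 5 5
PUSH 3  -> 2 5 5 3
POP     -> 2 5 5
ROT     -> 5 5 2
POP     -> 5 5
ADD     -> 10
POP     -> (empty)
LOAD 2  -> 9
PUSH -9 -> 9 -9
ROT  — needs 3 operands, stack has 2 → underflow

20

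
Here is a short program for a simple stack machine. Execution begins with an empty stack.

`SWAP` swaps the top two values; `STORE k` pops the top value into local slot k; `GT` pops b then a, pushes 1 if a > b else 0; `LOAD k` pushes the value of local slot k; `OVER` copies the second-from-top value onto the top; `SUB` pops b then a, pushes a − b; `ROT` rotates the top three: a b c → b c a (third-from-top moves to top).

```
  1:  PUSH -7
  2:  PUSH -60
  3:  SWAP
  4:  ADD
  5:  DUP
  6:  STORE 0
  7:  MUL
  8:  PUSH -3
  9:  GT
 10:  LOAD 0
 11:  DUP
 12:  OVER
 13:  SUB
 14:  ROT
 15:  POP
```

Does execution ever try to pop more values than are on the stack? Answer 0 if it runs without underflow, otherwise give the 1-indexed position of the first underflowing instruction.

PUSH -7  → [-7]
PUSH -60 → [-7, -60]
SWAP     → [-60, -7]
ADD      → [-67]
DUP      → [-67, -67]
STORE 0  → [-67]
MUL  — needs 2 operands, stack has 1 → underflow

7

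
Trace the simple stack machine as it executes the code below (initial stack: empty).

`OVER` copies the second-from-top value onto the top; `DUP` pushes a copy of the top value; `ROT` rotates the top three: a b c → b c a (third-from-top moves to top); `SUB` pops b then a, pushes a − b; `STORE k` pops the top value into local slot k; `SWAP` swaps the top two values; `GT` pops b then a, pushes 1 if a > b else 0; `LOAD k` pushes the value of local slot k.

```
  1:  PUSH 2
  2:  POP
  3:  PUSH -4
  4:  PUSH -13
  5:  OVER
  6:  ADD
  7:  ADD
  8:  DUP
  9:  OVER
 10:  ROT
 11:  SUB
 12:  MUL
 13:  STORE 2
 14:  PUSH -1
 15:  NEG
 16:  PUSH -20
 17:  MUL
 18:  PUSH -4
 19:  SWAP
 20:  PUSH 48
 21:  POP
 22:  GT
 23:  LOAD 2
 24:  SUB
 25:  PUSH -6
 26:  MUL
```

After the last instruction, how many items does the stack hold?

PUSH 2    2
POP       (empty)
PUSH -4   -4
PUSH -13  -4 -13
OVER      -4 -13 -4
ADD       -4 -17
ADD       -21
DUP       -21 -21
OVER      -21 -21 -21
ROT       -21 -21 -21
SUB       -21 0
MUL       0
STORE 2   (empty)
PUSH -1   -1
NEG       1
PUSH -20  1 -20
MUL       -20
PUSH -4   -20 -4
SWAP      -4 -20
PUSH 48   -4 -20 48
POP       -4 -20
GT        1
LOAD 2    1 0
SUB       1
PUSH -6   1 -6
MUL       -6

1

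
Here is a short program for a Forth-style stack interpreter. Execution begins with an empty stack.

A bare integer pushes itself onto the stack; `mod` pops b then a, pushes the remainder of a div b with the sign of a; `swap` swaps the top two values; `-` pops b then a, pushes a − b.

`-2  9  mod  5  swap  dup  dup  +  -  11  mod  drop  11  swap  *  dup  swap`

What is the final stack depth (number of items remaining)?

-2   -> [-2]
9    -> [-2, 9]
mod  -> [-2]
5    -> [-2, 5]
swap -> [5, -2]
dup  -> [5, -2, -2]
dup  -> [5, -2, -2, -2]
+    -> [5, -2, -4]
-    -> [5, 2]
11   -> [5, 2, 11]
mod  -> [5, 2]
drop -> [5]
11   -> [5, 11]
swap -> [11, 5]
*    -> [55]
dup  -> [55, 55]
swap -> [55, 55]

2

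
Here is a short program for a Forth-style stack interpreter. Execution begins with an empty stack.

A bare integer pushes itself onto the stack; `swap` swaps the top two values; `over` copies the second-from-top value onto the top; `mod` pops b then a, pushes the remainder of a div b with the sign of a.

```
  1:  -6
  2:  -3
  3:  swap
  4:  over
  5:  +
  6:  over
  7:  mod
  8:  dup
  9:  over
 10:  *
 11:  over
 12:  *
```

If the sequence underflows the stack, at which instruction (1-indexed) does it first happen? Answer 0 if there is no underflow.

0

-6    [-6]
-3    [-6, -3]
swap  [-3, -6]
over  [-3, -6, -3]
+     [-3, -9]
over  [-3, -9, -3]
mod   [-3, 0]
dup   [-3, 0, 0]
over  [-3, 0, 0, 0]
*     [-3, 0, 0]
over  [-3, 0, 0, 0]
*     [-3, 0, 0]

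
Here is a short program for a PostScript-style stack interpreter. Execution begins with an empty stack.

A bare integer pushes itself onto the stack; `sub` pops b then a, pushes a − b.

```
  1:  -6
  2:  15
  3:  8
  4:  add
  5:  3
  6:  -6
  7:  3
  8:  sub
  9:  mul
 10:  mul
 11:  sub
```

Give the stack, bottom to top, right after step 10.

-6  -> [-6]
15  -> [-6, 15]
8   -> [-6, 15, 8]
add -> [-6, 23]
3   -> [-6, 23, 3]
-6  -> [-6, 23, 3, -6]
3   -> [-6, 23, 3, -6, 3]
sub -> [-6, 23, 3, -9]
mul -> [-6, 23, -27]
mul -> [-6, -621]

[-6, -621]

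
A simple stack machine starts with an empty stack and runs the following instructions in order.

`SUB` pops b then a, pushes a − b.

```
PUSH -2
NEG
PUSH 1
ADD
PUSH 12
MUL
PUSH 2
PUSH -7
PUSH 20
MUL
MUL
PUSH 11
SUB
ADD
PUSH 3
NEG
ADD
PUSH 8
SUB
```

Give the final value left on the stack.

PUSH -2 → -2
NEG     → 2
PUSH 1  → 2 1
ADD     → 3
PUSH 12 → 3 12
MUL     → 36
PUSH 2  → 36 2
PUSH -7 → 36 2 -7
PUSH 20 → 36 2 -7 20
MUL     → 36 2 -140
MUL     → 36 -280
PUSH 11 → 36 -280 11
SUB     → 36 -291
ADD     → -255
PUSH 3  → -255 3
NEG     → -255 -3
ADD     → -258
PUSH 8  → -258 8
SUB     → -266

-266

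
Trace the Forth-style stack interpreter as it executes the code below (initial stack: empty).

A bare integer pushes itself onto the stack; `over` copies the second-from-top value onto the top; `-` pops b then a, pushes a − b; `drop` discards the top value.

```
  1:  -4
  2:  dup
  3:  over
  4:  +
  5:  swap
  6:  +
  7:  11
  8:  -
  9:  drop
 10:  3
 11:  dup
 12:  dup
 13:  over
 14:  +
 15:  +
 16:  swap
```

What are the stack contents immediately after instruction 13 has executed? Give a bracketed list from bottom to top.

-4   -> [-4]
dup  -> [-4, -4]
over -> [-4, -4, -4]
+    -> [-4, -8]
swap -> [-8, -4]
+    -> [-12]
11   -> [-12, 11]
-    -> [-23]
drop -> []
3    -> [3]
dup  -> [3, 3]
dup  -> [3, 3, 3]
over -> [3, 3, 3, 3]

[3, 3, 3, 3]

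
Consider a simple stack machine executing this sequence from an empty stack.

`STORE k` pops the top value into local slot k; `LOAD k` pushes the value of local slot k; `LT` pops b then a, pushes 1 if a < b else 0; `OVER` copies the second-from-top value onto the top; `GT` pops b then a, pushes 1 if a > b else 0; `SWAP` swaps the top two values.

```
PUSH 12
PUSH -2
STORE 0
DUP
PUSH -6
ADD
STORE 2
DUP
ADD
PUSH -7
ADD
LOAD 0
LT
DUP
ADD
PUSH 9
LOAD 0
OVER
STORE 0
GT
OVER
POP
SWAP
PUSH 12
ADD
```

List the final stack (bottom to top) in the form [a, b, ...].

[1, 12]

PUSH 12 → [12]
PUSH -2 → [12, -2]
STORE 0 → [12]
DUP     → [12, 12]
PUSH -6 → [12, 12, -6]
ADD     → [12, 6]
STORE 2 → [12]
DUP     → [12, 12]
ADD     → [24]
PUSH -7 → [24, -7]
ADD     → [17]
LOAD 0  → [17, -2]
LT      → [0]
DUP     → [0, 0]
ADD     → [0]
PUSH 9  → [0, 9]
LOAD 0  → [0, 9, -2]
OVER    → [0, 9, -2, 9]
STORE 0 → [0, 9, -2]
GT      → [0, 1]
OVER    → [0, 1, 0]
POP     → [0, 1]
SWAP    → [1, 0]
PUSH 12 → [1, 0, 12]
ADD     → [1, 12]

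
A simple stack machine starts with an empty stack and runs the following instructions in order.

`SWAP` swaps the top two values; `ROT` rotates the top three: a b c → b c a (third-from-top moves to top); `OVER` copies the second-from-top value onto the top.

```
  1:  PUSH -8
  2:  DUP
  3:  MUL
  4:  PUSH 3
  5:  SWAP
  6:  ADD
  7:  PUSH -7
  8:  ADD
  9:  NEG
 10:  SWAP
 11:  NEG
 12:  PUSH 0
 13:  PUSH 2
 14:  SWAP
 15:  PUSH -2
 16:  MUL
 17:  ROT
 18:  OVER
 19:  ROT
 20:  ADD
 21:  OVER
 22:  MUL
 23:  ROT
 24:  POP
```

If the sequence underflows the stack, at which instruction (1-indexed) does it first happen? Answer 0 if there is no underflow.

10

PUSH -8 -> [-8]
DUP     -> [-8, -8]
MUL     -> [64]
PUSH 3  -> [64, 3]
SWAP    -> [3, 64]
ADD     -> [67]
PUSH -7 -> [67, -7]
ADD     -> [60]
NEG     -> [-60]
SWAP  — needs 2 operands, stack has 1 → underflow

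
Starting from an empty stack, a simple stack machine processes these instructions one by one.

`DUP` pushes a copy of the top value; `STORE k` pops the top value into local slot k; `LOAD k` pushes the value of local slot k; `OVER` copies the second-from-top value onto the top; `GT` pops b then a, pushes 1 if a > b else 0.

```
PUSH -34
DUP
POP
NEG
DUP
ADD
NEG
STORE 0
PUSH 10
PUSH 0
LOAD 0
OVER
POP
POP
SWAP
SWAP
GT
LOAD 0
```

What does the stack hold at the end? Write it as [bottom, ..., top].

PUSH -34 : [-34]
DUP      : [-34, -34]
POP      : [-34]
NEG      : [34]
DUP      : [34, 34]
ADD      : [68]
NEG      : [-68]
STORE 0  : []
PUSH 10  : [10]
PUSH 0   : [10, 0]
LOAD 0   : [10, 0, -68]
OVER     : [10, 0, -68, 0]
POP      : [10, 0, -68]
POP      : [10, 0]
SWAP     : [0, 10]
SWAP     : [10, 0]
GT       : [1]
LOAD 0   : [1, -68]

[1, -68]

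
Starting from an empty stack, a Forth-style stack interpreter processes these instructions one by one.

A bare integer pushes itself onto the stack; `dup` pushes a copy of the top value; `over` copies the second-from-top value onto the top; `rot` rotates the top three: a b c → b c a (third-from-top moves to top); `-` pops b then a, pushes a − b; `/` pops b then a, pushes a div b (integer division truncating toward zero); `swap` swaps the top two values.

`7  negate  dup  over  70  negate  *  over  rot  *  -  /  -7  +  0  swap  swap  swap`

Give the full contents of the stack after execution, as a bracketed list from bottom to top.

7       7
negate  -7
dup     -7 -7
over    -7 -7 -7
70      -7 -7 -7 70
negate  -7 -7 -7 -70
*       -7 -7 490
over    -7 -7 490 -7
rot     -7 490 -7 -7
*       -7 490 49
-       -7 441
/       0
-7      0 -7
+       -7
0       -7 0
swap    0 -7
swap    -7 0
swap    0 -7

[0, -7]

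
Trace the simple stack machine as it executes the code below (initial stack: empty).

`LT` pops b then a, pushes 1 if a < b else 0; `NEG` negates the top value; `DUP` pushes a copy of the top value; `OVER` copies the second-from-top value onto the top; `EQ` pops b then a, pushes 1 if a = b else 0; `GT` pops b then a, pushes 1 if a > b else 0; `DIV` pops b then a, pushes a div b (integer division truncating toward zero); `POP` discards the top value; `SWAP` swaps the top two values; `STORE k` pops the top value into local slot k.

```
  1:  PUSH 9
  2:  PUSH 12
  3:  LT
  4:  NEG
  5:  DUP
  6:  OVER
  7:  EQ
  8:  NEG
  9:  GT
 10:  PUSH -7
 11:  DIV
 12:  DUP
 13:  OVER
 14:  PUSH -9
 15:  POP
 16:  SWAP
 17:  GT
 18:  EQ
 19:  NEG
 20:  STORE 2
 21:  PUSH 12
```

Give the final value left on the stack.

PUSH 9  -> [9]
PUSH 12 -> [9, 12]
LT      -> [1]
NEG     -> [-1]
DUP     -> [-1, -1]
OVER    -> [-1, -1, -1]
EQ      -> [-1, 1]
NEG     -> [-1, -1]
GT      -> [0]
PUSH -7 -> [0, -7]
DIV     -> [0]
DUP     -> [0, 0]
OVER    -> [0, 0, 0]
PUSH -9 -> [0, 0, 0, -9]
POP     -> [0, 0, 0]
SWAP    -> [0, 0, 0]
GT      -> [0, 0]
EQ      -> [1]
NEG     -> [-1]
STORE 2 -> []
PUSH 12 -> [12]

12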